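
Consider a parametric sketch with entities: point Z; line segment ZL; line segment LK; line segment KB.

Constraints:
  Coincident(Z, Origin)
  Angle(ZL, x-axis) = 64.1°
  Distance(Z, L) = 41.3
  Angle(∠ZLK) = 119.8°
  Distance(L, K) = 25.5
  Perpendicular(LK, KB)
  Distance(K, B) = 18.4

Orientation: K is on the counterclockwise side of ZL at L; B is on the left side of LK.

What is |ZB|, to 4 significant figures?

49.22

∠ZLK = 119.8°, so LK runs at 64.1° + (180° − 119.8°) = 124.3° from the x-axis; with |LK| = 25.5, K = L + 25.5·(cos 124.3°, sin 124.3°) = (3.670, 58.22). LK is perpendicular to KB; with |KB| = 18.4 on the left of LK, B = K + 18.4·(-0.8261, -0.5635) = (-11.53, 47.85). Then |ZB| = |B − Z| = 49.22.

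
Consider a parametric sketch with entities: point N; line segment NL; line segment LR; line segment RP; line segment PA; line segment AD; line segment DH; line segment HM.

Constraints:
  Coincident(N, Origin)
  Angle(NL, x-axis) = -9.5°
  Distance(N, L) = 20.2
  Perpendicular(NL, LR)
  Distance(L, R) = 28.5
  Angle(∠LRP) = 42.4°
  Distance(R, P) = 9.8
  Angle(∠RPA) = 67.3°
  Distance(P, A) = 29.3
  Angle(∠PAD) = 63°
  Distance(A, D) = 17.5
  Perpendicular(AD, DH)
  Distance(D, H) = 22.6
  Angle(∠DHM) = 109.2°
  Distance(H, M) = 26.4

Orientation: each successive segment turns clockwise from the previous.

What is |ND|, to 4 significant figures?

48.41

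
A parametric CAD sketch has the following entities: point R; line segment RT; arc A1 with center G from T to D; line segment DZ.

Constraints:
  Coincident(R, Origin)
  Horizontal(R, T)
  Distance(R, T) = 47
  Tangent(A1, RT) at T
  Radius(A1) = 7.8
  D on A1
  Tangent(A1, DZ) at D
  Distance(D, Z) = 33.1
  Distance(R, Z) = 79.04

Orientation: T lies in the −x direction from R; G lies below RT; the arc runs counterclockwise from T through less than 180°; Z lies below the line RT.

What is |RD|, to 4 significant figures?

53.24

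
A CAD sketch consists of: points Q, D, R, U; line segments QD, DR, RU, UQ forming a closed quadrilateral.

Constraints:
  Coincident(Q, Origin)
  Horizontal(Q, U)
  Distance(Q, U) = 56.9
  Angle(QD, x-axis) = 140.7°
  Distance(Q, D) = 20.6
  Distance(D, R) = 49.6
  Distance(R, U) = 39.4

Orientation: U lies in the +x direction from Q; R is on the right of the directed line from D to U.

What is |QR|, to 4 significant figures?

29.00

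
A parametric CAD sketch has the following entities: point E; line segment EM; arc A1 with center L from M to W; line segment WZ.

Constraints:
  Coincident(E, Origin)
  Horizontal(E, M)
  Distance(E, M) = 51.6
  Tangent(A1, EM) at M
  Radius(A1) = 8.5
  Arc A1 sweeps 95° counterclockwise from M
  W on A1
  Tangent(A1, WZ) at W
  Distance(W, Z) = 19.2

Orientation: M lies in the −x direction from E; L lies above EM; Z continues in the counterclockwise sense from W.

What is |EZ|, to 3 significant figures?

53.0

On A1, M sits at bearing -90° from L; a 95° counterclockwise sweep puts W at bearing 5°, so W = L + 8.5·(cos 5°, sin 5°) = (-43.1, 9.24). The tangent condition forces LW to be normal to WZ, so WZ runs along (−sin 5°, cos 5°); with |WZ| = 19.2, Z = (-44.8, 28.4). Then |EZ| = |Z − E| = 53.0.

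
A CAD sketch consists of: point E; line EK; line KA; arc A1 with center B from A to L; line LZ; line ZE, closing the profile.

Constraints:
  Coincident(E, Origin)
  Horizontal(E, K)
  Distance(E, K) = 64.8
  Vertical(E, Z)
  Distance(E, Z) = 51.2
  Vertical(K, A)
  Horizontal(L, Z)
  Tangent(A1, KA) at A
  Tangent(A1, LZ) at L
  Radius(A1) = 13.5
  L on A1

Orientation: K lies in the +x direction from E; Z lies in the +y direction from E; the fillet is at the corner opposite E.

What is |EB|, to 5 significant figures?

63.663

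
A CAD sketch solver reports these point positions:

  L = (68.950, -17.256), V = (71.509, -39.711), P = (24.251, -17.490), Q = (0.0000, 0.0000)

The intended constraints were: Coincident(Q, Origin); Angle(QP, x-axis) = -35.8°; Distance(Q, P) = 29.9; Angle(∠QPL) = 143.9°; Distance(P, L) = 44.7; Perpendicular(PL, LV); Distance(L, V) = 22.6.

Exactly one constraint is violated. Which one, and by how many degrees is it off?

Perpendicular(PL, LV) — off by 6.20°.

Q = (0.00, 0.00) ✓; QP at -35.80° ✓; |QP| = 29.90 ✓; ∠QPL = 143.9° ✓; |PL| = 44.70 ✓; ∠(PL, LV) = 83.80° ✗; |LV| = 22.60 ✓.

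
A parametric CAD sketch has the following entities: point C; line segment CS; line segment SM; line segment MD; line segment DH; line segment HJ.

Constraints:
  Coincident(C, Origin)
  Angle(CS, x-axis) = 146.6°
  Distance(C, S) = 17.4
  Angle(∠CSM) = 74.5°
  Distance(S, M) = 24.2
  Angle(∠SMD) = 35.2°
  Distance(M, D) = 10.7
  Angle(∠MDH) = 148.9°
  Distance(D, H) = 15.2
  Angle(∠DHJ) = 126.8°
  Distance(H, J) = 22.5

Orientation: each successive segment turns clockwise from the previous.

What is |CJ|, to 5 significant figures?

32.673

C is at the origin; CS runs at 146.6° with length 17.4, so S = (-14.526, 9.5784). ∠CSM = 74.5° gives SM at 41.100° from the x-axis; with |SM| = 24.2, M = (3.7099, 25.487). ∠SMD = 35.2° gives MD at -103.70° from the x-axis; with |MD| = 10.7, D = (1.1757, 15.091). ∠MDH = 148.9° gives DH at -134.80° from the x-axis; with |DH| = 15.2, H = (-9.5347, 4.3058). ∠DHJ = 126.8° gives HJ at 172.00° from the x-axis; with |HJ| = 22.5, J = (-31.816, 7.4372). Then |CJ| = |J − C| = 32.673.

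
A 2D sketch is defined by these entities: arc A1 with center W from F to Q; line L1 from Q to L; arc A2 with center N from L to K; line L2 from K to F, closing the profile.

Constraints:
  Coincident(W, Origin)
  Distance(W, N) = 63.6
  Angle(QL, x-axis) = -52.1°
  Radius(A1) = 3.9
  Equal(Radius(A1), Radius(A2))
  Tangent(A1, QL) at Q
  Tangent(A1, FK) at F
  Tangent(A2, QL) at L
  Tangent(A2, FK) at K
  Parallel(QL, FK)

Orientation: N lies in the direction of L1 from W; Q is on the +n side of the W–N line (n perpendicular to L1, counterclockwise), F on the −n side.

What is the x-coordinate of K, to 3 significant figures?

36.0

The slot axis is L1's direction at -52.1°, so u = (cos -52.1°, sin -52.1°) = (0.614, -0.789) and n = (−sin -52.1°, cos -52.1°) = (0.789, 0.614). W is at the origin and N lies 63.6 along u from W, so N = 63.6·u = (39.1, -50.2). Tangency of A1 to both parallel lines with radius 3.9 puts Q and F at W ± 3.9·n: Q = (3.08, 2.40), F = (-3.08, -2.40). Equal radii place L and K the same way about N: L = N + 3.9·n = (42.1, -47.8), K = N − 3.9·n = (36.0, -52.6). So K.x = 36.0.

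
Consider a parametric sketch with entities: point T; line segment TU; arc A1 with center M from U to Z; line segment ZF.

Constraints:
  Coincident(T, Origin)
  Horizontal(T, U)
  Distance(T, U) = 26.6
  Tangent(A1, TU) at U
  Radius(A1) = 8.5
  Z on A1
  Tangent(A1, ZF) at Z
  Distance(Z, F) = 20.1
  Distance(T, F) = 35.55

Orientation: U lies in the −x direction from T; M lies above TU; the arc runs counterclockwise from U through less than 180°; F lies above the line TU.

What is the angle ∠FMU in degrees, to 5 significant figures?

162.64°

T is at the origin; T and U share the same y with |TU| = 26.6 and U on the −x side, so U = (-26.600, 0.0000). Since A1 is tangent to TU there, MU ⟂ TU, so M = U + (0, 8.5) = (-26.600, 8.5000). Since MZ ⟂ ZF (tangency), |MF| = √(8.5² + 20.1²) = 21.823 regardless of where Z sits on A1. So F lies on both circle(T, 35.55) and circle(M, 21.823); the above-TU intersection is F = (-20.089, 29.330). Z is the foot of the tangent from F: Z = (-18.140, 9.3243).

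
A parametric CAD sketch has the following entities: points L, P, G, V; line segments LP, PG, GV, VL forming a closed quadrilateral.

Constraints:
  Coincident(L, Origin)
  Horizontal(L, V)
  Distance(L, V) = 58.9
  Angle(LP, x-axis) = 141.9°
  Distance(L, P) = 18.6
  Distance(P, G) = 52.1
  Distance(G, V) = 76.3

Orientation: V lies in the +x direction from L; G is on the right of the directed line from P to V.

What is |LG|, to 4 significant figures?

40.39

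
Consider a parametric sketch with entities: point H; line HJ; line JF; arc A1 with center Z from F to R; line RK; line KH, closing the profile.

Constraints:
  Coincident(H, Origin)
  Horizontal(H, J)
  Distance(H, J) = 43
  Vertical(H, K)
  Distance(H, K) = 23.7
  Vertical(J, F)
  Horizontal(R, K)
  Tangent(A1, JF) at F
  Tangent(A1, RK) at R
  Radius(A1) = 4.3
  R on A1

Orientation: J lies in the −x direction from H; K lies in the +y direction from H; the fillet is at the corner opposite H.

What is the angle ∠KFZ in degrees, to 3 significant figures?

5.71°

H is at the origin; H and J share the same y with |HJ| = 43.0 and J on the −x side, so J = (-43.0, 0.00). H and K share the same x with |HK| = 23.7 and K on the +y side, so K = (0.00, 23.7). The virtual corner opposite H is at (-43.0, 23.7). Tangency of A1 to JF means the radius ZF is perpendicular to JF and since A1 is tangent to RK there, ZR ⟂ RK, with radius 4.3, so the center Z sits 4.3 in from both sides at Z = (-38.7, 19.4). That places the tangent points at F = (-43.0, 19.4) on JF and R = (-38.7, 23.7) on RK. Then cos ∠KFZ = FK·FZ / (|FK||FZ|), giving 5.71°.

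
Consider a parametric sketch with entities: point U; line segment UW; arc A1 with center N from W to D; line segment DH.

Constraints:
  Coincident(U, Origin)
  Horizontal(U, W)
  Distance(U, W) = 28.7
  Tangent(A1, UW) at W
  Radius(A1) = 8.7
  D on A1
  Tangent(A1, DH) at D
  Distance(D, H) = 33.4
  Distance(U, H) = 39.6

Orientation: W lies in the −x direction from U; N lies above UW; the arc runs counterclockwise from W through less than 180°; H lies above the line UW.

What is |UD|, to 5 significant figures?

21.290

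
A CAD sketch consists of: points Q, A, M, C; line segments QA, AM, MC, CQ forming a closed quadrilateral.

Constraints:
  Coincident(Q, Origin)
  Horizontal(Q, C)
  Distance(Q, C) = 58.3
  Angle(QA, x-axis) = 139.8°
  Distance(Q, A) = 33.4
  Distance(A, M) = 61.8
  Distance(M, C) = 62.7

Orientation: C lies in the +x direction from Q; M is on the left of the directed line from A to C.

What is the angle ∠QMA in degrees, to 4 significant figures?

31.65°

Q is at the origin; Q and C share the same y with |QC| = 58.3 and C in +x, so C = (58.3, 0). QA runs at 139.8° with |QA| = 33.4, so A = (-25.51, 21.56). M is determined by |AM| = 61.8 and |MC| = 62.7 together: it lies at the intersection of circle(A, 61.8) and circle(C, 62.7). With |AC| = 86.54, the foot of the radical line on AC is 42.62 from A and the perpendicular offset is √(61.8² − 42.62²) = 44.75. Taking the left-of-AC solution: M = (26.92, 54.28).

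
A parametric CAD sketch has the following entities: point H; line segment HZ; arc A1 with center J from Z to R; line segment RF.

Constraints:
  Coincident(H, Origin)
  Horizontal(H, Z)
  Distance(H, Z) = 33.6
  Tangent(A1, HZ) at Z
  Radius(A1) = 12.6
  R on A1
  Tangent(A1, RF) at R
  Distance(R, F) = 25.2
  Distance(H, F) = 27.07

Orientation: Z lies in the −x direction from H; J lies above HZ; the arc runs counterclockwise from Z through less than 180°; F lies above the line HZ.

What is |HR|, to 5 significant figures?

23.961

H is at the origin; HZ is horizontal with |HZ| = 33.6 and Z on the −x side, so Z = (-33.600, 0.0000). The tangent condition forces JZ to be normal to HZ, so J = Z + (0, 12.6) = (-33.600, 12.600). Since JR ⟂ RF (tangency), |JF| = √(12.6² + 25.2²) = 28.174 regardless of where R sits on A1. So F lies on both circle(H, 27.07) and circle(J, 28.174); the above-HZ intersection is F = (-8.6334, 25.656). R is the foot of the tangent from F: R = (-23.384, 5.2246).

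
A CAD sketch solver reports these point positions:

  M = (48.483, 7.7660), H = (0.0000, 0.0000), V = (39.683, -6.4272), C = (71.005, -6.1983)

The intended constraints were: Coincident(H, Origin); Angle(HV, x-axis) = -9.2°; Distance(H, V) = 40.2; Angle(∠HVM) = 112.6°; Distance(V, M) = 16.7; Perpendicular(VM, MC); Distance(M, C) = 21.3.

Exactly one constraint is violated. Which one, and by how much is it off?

Distance(M, C) = 21.3 — off by 5.20.

H = (0.00, 0.00) ✓; HV at -9.200° ✓; |HV| = 40.20 ✓; ∠HVM = 112.6° ✓; |VM| = 16.70 ✓; ∠(VM, MC) = 90.00° ✓; |MC| = 26.50 ✗.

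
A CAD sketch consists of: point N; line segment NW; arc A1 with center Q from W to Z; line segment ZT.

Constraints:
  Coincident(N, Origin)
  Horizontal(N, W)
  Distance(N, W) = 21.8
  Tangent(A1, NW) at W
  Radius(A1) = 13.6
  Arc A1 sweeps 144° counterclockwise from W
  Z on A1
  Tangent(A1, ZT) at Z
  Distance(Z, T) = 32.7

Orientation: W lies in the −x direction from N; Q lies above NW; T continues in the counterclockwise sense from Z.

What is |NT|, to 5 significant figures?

59.510

N is at the origin; N and W share the same y with |NW| = 21.8 and W on the −x side, so W = (-21.800, 0.0000). The tangent condition forces QW to be normal to NW, so Q = W + (0, 13.6) = (-21.800, 13.600). On A1, W sits at bearing -90° from Q; a 144° counterclockwise sweep puts Z at bearing 54°, so Z = Q + 13.6·(cos 54°, sin 54°) = (-13.806, 24.603). The tangent condition forces QZ to be normal to ZT, so ZT runs along (−sin 54°, cos 54°); with |ZT| = 32.7, T = (-40.261, 43.823). Then |NT| = |T − N| = 59.510.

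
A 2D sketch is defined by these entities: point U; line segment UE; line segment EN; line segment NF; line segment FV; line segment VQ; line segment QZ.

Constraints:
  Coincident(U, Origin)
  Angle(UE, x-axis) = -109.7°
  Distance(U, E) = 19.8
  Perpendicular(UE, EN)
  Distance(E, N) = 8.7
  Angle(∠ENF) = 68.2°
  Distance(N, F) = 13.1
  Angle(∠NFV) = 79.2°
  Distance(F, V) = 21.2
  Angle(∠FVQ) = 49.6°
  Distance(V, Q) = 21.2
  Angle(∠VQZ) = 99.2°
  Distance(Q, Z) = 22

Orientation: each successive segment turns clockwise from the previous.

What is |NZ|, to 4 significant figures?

16.02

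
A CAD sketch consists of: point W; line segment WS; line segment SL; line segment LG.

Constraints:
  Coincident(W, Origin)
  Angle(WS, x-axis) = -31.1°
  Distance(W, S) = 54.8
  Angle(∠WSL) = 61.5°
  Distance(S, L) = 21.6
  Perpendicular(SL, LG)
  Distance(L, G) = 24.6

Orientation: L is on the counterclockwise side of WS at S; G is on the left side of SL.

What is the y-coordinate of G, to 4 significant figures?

-5.612

∠WSL = 61.5°, so SL runs at -31.1° + (180° − 61.5°) = 87.40° from the x-axis; with |SL| = 21.6, L = S + 21.6·(cos 87.40°, sin 87.40°) = (47.90, -6.728). SL is perpendicular to LG; with |LG| = 24.6 on the left of SL, G = L + 24.6·(-0.9990, 0.04536) = (23.33, -5.612). So G.y = -5.612.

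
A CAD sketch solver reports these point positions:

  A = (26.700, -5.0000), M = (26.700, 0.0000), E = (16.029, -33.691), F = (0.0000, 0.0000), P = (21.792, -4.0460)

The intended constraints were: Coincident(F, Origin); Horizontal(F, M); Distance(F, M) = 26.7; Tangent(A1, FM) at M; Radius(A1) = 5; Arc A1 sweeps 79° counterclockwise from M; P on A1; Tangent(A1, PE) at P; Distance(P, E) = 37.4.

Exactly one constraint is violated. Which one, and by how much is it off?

Distance(P, E) = 37.4 — off by 7.20.

F = (0.00, 0.00) ✓; F.y = 0.00, M.y = 0.00 ✓; |FM| = 26.70 ✓; ∠(AM, MF) = 90.00° ✓; |AM| = 5.000 ✓; bearing(A→P) − bearing(A→M) = 79.00° ✓; |AP| = 5.000 ✓; ∠(AP, PE) = 90.00° ✓; |PE| = 30.20 ✗.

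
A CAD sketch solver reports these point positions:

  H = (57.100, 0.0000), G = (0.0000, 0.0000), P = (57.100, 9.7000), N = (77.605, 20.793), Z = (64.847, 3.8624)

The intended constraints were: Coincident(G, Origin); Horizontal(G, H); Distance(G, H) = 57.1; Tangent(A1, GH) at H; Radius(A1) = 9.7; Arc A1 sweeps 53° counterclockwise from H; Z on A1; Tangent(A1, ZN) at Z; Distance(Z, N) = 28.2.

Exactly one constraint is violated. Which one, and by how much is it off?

Distance(Z, N) = 28.2 — off by 7.00.

G = (0.00, 0.00) ✓; G.y = 0.00, H.y = 0.00 ✓; |GH| = 57.10 ✓; ∠(PH, HG) = 90.00° ✓; |PH| = 9.700 ✓; bearing(P→Z) − bearing(P→H) = 53.00° ✓; |PZ| = 9.700 ✓; ∠(PZ, ZN) = 90.00° ✓; |ZN| = 21.20 ✗.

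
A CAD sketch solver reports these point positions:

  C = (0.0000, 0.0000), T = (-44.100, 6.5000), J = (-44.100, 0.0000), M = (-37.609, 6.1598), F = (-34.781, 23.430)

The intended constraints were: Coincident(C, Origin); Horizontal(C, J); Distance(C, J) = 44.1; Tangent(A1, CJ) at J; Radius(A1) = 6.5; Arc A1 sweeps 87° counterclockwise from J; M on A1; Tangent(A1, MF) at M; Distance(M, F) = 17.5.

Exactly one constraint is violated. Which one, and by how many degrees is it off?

Tangent(A1, MF) at M — off by 6.30°.

C = (0.00, 0.00) ✓; C.y = 0.00, J.y = 0.00 ✓; |CJ| = 44.10 ✓; ∠(TJ, JC) = 90.00° ✓; |TJ| = 6.500 ✓; bearing(T→M) − bearing(T→J) = 87.00° ✓; |TM| = 6.500 ✓; ∠(TM, MF) = 96.30° ✗; |MF| = 17.50 ✓.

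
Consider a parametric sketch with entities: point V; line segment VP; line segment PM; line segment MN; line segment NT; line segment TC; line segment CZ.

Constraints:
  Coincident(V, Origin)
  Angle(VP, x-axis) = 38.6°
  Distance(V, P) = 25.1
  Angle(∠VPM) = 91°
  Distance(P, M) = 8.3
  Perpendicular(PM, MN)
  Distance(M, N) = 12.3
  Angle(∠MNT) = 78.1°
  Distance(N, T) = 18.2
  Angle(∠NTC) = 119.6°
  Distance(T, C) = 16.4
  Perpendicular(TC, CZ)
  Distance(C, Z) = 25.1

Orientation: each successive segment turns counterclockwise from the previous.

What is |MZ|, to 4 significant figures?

14.75

∠NTC = 119.6° gives TC at 19.90° from the x-axis; with |TC| = 16.4, C = (34.07, 8.493). The perpendicularity gives CZ at right angles to TC, so CZ runs at 109.9°; with |CZ| = 25.1, Z = (25.52, 32.09). Then |MZ| = |Z − M| = 14.75.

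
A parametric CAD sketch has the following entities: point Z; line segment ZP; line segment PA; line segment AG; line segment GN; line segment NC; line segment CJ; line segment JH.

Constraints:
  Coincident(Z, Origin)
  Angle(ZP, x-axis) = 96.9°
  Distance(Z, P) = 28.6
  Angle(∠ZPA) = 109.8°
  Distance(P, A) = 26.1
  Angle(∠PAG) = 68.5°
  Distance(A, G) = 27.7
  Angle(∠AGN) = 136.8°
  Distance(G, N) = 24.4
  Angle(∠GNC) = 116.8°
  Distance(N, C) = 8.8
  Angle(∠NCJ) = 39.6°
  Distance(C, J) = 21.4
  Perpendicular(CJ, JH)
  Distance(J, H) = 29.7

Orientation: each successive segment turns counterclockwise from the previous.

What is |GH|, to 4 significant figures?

34.73

Z is at the origin; ZP runs at 96.9° with length 28.6, so P = (-3.436, 28.39). ∠ZPA = 109.8° gives PA at 167.1° from the x-axis; with |PA| = 26.1, A = (-28.88, 34.22). ∠PAG = 68.5° gives AG at -81.40° from the x-axis; with |AG| = 27.7, G = (-24.74, 6.831). ∠AGN = 136.8° gives GN at -38.20° from the x-axis; with |GN| = 24.4, N = (-5.560, -8.258). ∠GNC = 116.8° gives NC at 25.00° from the x-axis; with |NC| = 8.8, C = (2.415, -4.539). ∠NCJ = 39.6° gives CJ at 165.4° from the x-axis; with |CJ| = 21.4, J = (-18.29, 0.8553). CJ is perpendicular to JH, so JH runs at -104.6°; with |JH| = 29.7, H = (-25.78, -27.89). Then |GH| = |H − G| = 34.73.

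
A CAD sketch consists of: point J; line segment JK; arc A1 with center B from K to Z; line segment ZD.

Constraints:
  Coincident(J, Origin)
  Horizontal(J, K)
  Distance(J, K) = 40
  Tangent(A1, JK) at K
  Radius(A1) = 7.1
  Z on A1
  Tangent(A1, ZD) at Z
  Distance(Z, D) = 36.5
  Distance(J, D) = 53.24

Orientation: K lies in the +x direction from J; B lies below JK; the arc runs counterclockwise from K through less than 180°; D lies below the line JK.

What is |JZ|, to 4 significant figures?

33.59

J is at the origin; J and K share the same y with |JK| = 40.0 and K on the +x side, so K = (40.00, 0.000). Since A1 is tangent to JK there, BK ⟂ JK, so B = K + (0, -7.1) = (40.00, -7.100). Since BZ ⟂ ZD (tangency), |BD| = √(7.1² + 36.5²) = 37.18 regardless of where Z sits on A1. So D lies on both circle(J, 53.24) and circle(B, 37.18); the below-JK intersection is D = (31.11, -43.21). Z is the foot of the tangent from D: Z = (32.91, -6.750).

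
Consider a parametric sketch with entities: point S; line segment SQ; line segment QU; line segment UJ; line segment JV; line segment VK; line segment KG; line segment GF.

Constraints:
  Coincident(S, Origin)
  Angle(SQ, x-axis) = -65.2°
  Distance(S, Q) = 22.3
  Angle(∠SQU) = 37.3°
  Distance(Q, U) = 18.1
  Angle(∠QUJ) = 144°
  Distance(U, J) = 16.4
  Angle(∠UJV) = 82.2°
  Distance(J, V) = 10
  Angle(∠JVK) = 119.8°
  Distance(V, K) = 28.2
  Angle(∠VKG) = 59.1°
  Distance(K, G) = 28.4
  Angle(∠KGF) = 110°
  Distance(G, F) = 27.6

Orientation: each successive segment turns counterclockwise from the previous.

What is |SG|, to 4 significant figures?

23.60

∠JVK = 119.8° gives VK at -88.50° from the x-axis; with |VK| = 28.2, K = (-1.075, -20.92). ∠VKG = 59.1° gives KG at 32.40° from the x-axis; with |KG| = 28.4, G = (22.90, -5.701). Then |SG| = |G − S| = 23.60.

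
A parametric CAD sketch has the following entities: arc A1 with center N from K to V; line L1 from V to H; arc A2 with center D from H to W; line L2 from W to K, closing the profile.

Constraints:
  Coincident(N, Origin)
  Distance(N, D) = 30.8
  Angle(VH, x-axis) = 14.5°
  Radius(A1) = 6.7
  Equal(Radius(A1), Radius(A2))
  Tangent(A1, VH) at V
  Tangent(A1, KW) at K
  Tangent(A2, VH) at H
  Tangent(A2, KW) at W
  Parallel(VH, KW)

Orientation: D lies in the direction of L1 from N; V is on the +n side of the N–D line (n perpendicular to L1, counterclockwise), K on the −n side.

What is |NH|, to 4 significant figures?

31.52

The slot axis is L1's direction at 14.5°, so u = (cos 14.5°, sin 14.5°) = (0.9681, 0.2504) and n = (−sin 14.5°, cos 14.5°) = (-0.2504, 0.9681). N is at the origin and D lies 30.8 along u from N, so D = 30.8·u = (29.82, 7.712). Tangency of A1 to both parallel lines with radius 6.7 puts V and K at N ± 6.7·n: V = (-1.678, 6.487), K = (1.678, -6.487). Equal radii place H and W the same way about D: H = D + 6.7·n = (28.14, 14.20), W = D − 6.7·n = (31.50, 1.225). Then |NH| = |H − N| = 31.52.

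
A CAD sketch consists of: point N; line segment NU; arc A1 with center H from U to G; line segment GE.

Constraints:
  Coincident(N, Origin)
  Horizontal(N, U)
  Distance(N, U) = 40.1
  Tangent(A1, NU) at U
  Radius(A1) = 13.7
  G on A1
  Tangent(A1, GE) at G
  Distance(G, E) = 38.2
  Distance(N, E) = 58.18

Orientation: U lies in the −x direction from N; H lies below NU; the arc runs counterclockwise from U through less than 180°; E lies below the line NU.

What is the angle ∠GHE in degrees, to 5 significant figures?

70.270°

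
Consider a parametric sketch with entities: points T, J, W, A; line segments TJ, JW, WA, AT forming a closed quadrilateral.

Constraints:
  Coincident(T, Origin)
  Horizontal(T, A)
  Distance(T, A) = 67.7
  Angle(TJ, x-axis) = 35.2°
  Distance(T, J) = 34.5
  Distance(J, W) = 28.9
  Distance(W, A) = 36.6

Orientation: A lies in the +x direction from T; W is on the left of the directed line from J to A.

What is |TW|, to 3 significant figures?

63.3

T is at the origin; T and A share the same y with |TA| = 67.7 and A in +x, so A = (67.7, 0). TJ runs at 35.2° with |TJ| = 34.5, so J = (28.2, 19.9). W is determined by |JW| = 28.9 and |WA| = 36.6 together: it lies at the intersection of circle(J, 28.9) and circle(A, 36.6). With |JA| = 44.2, the foot of the radical line on JA is 16.4 from J and the perpendicular offset is √(28.9² − 16.4²) = 23.8. Taking the left-of-JA solution: W = (53.5, 33.8).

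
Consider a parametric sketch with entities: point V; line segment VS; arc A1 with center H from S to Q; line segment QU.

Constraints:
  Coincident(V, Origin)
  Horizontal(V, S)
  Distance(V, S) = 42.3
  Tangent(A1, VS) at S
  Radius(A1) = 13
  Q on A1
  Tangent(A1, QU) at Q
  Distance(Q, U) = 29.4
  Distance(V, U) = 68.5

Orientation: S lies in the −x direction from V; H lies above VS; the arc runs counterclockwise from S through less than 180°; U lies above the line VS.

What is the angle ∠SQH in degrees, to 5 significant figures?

23.261°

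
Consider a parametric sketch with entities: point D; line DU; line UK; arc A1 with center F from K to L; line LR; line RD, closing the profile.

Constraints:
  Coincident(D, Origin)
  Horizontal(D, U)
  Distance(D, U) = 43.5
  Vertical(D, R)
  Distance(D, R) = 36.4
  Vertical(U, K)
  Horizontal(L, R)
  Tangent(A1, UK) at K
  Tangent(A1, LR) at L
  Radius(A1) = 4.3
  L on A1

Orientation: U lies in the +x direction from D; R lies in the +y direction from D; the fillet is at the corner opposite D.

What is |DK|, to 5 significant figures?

54.062

D is at the origin; D and U share the same y with |DU| = 43.5 and U on the +x side, so U = (43.500, 0.0000). DR is vertical with |DR| = 36.4 and R on the +y side, so R = (0.0000, 36.400). The virtual corner opposite D is at (43.500, 36.400). Since A1 is tangent to UK there, FK ⟂ UK and since A1 is tangent to LR there, FL ⟂ LR, with radius 4.3, so the center F sits 4.3 in from both sides at F = (39.200, 32.100). That places the tangent points at K = (43.500, 32.100) on UK and L = (39.200, 36.400) on LR. Then |DK| = |K − D| = 54.062.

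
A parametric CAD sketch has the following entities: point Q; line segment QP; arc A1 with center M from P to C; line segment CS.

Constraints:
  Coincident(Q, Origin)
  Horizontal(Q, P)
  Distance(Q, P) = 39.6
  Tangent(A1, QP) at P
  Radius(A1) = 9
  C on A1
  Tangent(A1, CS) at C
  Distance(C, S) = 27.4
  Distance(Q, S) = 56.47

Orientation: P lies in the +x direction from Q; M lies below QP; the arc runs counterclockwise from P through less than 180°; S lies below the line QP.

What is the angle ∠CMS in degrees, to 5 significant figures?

71.816°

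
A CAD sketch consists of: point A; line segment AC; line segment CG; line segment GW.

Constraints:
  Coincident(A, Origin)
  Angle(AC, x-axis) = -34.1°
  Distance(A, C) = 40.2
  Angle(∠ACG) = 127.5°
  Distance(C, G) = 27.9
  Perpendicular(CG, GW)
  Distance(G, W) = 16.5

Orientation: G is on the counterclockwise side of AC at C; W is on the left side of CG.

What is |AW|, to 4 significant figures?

54.59

∠ACG = 127.5°, so CG runs at -34.1° + (180° − 127.5°) = 18.40° from the x-axis; with |CG| = 27.9, G = C + 27.9·(cos 18.40°, sin 18.40°) = (59.76, -13.73). The perpendicularity gives GW at right angles to CG; with |GW| = 16.5 on the left of CG, W = G + 16.5·(-0.3156, 0.9489) = (54.55, 1.925). Then |AW| = |W − A| = 54.59.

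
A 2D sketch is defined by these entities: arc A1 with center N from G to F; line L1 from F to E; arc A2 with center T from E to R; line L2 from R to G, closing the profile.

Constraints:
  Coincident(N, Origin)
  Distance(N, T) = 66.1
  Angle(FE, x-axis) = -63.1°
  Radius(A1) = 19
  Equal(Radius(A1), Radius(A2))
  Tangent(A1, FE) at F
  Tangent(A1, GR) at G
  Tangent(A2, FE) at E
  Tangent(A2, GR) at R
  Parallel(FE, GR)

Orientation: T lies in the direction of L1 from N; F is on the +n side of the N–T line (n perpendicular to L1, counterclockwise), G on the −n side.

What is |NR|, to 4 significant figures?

68.78

The slot axis is L1's direction at -63.1°, so u = (cos -63.1°, sin -63.1°) = (0.4524, -0.8918) and n = (−sin -63.1°, cos -63.1°) = (0.8918, 0.4524). N is at the origin and T lies 66.1 along u from N, so T = 66.1·u = (29.91, -58.95). Tangency of A1 to both parallel lines with radius 19.0 puts F and G at N ± 19.0·n: F = (16.94, 8.596), G = (-16.94, -8.596). Equal radii place E and R the same way about T: E = T + 19.0·n = (46.85, -50.35), R = T − 19.0·n = (12.96, -67.54). Then |NR| = |R − N| = 68.78.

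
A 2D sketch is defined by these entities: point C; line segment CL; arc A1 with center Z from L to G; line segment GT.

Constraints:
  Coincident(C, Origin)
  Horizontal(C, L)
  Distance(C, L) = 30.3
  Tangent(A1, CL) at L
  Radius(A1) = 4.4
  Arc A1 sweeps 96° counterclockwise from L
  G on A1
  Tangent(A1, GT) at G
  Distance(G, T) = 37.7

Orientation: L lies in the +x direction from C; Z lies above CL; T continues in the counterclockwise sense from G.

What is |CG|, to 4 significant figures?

35.01

C is at the origin; CL is horizontal with |CL| = 30.3 and L on the +x side, so L = (30.30, 0.000). The tangent condition forces ZL to be normal to CL, so Z = L + (0, 4.4) = (30.30, 4.400). On A1, L sits at bearing -90° from Z; a 96° counterclockwise sweep puts G at bearing 6°, so G = Z + 4.4·(cos 6°, sin 6°) = (34.68, 4.860). Then |CG| = |G − C| = 35.01.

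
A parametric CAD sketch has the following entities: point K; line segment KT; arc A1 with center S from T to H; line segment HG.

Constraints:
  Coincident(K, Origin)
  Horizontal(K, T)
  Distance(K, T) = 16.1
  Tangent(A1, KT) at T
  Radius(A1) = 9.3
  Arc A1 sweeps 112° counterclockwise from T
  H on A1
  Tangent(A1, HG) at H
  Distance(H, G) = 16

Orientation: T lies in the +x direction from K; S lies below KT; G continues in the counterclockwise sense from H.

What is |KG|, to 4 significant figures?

30.73

K is at the origin; K and T share the same y with |KT| = 16.1 and T on the +x side, so T = (16.10, 0.000). A1 meets KT tangentially, so ST is at right angles to KT, so S = T + (0, -9.3) = (16.10, -9.300). On A1, T sits at bearing 90° from S; a 112° counterclockwise sweep puts H at bearing 202°, so H = S + 9.3·(cos 202°, sin 202°) = (7.477, -12.78). The tangent condition forces SH to be normal to HG, so HG runs along (−sin 202°, cos 202°); with |HG| = 16.0, G = (13.47, -27.62). Then |KG| = |G − K| = 30.73.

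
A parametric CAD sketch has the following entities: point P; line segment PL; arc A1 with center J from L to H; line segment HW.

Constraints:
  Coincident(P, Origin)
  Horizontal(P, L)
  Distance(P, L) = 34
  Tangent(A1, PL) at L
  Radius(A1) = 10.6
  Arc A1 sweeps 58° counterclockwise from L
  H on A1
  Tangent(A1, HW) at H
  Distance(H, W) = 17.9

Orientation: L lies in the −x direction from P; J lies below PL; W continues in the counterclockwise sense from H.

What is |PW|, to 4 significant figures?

56.22

On A1, L sits at bearing 90° from J; a 58° counterclockwise sweep puts H at bearing 148°, so H = J + 10.6·(cos 148°, sin 148°) = (-42.99, -4.983). The tangent condition forces JH to be normal to HW, so HW runs along (−sin 148°, cos 148°); with |HW| = 17.9, W = (-52.47, -20.16). Then |PW| = |W − P| = 56.22.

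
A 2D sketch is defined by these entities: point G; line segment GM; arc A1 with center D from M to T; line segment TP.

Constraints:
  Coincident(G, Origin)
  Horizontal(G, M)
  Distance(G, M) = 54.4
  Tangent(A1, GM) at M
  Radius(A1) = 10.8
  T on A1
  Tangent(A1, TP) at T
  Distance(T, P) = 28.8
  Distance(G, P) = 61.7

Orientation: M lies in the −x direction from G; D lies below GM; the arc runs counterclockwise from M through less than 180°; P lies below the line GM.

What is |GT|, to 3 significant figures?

65.5

Checks: ∠(DM, MG) = 90.00° ✓; |DT| = 10.80 ✓; ∠(DT, TP) = 90.00° ✓; |TP| = 28.80 ✓; |GP| = 61.70 ✓.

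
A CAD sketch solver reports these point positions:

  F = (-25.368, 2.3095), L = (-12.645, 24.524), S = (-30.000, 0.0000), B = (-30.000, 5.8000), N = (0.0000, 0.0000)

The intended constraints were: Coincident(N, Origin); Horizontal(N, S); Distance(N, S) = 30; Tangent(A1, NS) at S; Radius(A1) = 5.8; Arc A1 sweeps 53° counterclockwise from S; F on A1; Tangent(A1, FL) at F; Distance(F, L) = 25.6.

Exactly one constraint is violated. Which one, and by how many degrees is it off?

Tangent(A1, FL) at F — off by 7.20°.

N = (0.00, 0.00) ✓; N.y = 0.00, S.y = 0.00 ✓; |NS| = 30.00 ✓; ∠(BS, SN) = 90.00° ✓; |BS| = 5.800 ✓; bearing(B→F) − bearing(B→S) = 53.00° ✓; |BF| = 5.800 ✓; ∠(BF, FL) = 82.80° ✗; |FL| = 25.60 ✓.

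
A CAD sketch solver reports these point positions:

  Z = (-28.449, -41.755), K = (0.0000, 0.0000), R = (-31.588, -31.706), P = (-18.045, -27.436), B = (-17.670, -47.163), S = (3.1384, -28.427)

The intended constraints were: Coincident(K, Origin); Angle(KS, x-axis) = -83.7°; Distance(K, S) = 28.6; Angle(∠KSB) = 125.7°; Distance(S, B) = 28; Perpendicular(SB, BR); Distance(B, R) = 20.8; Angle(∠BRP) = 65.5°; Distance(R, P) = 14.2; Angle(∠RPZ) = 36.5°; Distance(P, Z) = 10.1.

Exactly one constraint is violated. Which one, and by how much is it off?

Distance(P, Z) = 10.1 — off by 7.60.

K = (0.00, 0.00) ✓; KS at -83.70° ✓; |KS| = 28.60 ✓; ∠KSB = 125.7° ✓; |SB| = 28.00 ✓; ∠(SB, BR) = 90.00° ✓; |BR| = 20.80 ✓; ∠BRP = 65.50° ✓; |RP| = 14.20 ✓; ∠RPZ = 36.50° ✓; |PZ| = 17.70 ✗.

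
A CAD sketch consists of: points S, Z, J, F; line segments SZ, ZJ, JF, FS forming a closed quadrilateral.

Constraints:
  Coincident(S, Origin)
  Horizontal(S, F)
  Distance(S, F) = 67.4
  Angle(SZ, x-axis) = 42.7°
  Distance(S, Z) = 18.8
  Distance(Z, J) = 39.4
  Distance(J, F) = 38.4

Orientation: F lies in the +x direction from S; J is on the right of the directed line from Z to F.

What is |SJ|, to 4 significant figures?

40.51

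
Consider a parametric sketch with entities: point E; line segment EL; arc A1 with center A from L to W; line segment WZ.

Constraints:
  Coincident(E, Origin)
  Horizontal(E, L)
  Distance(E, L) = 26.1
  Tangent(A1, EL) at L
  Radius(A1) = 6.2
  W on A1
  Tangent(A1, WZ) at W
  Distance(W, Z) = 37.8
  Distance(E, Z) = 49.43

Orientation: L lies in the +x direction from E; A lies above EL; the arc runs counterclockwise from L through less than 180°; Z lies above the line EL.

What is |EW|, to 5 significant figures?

33.023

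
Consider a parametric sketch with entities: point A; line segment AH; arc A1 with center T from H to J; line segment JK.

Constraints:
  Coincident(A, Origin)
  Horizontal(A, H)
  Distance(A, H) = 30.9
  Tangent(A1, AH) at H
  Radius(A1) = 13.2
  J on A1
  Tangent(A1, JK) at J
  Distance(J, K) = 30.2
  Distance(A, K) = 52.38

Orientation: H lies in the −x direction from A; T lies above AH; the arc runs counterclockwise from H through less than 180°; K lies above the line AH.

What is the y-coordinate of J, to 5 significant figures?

16.456

Checks: |TJ| = 13.20 ✓; ∠(TJ, JK) = 90.00° ✓; |JK| = 30.20 ✓; |AK| = 52.38 ✓.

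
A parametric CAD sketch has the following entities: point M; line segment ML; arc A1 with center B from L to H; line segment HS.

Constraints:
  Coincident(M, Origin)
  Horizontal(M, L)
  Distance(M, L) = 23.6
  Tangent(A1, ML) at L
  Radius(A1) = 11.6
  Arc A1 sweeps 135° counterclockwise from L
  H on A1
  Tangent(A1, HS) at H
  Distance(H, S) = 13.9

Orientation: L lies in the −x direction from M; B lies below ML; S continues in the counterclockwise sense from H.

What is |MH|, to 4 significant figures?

37.46

M is at the origin; M and L share the same y with |ML| = 23.6 and L on the −x side, so L = (-23.60, 0.000). A1 meets ML tangentially, so BL is at right angles to ML, so B = L + (0, -11.6) = (-23.60, -11.60). On A1, L sits at bearing 90° from B; a 135° counterclockwise sweep puts H at bearing 225°, so H = B + 11.6·(cos 225°, sin 225°) = (-31.80, -19.80). Then |MH| = |H − M| = 37.46.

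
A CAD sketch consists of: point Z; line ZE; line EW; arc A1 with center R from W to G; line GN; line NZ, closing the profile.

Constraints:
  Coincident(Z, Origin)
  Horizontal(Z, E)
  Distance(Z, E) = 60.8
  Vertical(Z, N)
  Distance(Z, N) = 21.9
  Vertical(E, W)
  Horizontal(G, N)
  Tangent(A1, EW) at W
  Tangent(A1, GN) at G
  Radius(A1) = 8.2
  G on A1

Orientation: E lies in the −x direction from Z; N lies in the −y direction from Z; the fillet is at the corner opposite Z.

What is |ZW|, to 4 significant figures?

62.32

The virtual corner opposite Z is at (-60.80, -21.90). A1 meets EW tangentially, so RW is at right angles to EW and the tangent condition forces RG to be normal to GN, with radius 8.2, so the center R sits 8.2 in from both sides at R = (-52.60, -13.70). That places the tangent points at W = (-60.80, -13.70) on EW and G = (-52.60, -21.90) on GN. Then |ZW| = |W − Z| = 62.32.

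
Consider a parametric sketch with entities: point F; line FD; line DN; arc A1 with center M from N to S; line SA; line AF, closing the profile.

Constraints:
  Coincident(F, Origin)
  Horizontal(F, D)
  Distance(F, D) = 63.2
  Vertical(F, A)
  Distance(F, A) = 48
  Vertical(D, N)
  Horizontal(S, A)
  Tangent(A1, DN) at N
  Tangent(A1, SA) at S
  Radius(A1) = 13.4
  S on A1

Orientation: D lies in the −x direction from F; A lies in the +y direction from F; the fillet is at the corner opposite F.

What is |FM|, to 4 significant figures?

60.64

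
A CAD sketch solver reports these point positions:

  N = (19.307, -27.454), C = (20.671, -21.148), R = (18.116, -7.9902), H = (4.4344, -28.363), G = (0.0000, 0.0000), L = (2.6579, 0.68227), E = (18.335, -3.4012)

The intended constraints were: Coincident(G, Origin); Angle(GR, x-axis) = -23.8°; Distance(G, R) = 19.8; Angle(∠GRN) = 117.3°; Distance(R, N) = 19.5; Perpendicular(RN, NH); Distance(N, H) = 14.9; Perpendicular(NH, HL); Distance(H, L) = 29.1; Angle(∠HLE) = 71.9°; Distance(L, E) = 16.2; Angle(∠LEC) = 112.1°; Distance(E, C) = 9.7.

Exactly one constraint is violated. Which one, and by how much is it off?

Distance(E, C) = 9.7 — off by 8.20.

G = (0.00, 0.00) ✓; GR at -23.80° ✓; |GR| = 19.80 ✓; ∠GRN = 117.3° ✓; |RN| = 19.50 ✓; ∠(RN, NH) = 90.00° ✓; |NH| = 14.90 ✓; ∠(NH, HL) = 90.00° ✓; |HL| = 29.10 ✓; ∠HLE = 71.90° ✓; |LE| = 16.20 ✓; ∠LEC = 112.1° ✓; |EC| = 17.90 ✗.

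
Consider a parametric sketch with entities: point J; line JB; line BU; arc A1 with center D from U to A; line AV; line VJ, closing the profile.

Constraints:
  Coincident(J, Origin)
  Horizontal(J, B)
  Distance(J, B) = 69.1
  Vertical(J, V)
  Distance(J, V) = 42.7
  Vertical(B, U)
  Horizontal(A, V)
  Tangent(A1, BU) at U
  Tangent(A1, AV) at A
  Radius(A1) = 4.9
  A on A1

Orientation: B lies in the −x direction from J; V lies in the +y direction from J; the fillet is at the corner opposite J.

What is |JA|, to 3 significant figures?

77.1

The virtual corner opposite J is at (-69.1, 42.7). Since A1 is tangent to BU there, DU ⟂ BU and since A1 is tangent to AV there, DA ⟂ AV, with radius 4.9, so the center D sits 4.9 in from both sides at D = (-64.2, 37.8). That places the tangent points at U = (-69.1, 37.8) on BU and A = (-64.2, 42.7) on AV. Then |JA| = |A − J| = 77.1.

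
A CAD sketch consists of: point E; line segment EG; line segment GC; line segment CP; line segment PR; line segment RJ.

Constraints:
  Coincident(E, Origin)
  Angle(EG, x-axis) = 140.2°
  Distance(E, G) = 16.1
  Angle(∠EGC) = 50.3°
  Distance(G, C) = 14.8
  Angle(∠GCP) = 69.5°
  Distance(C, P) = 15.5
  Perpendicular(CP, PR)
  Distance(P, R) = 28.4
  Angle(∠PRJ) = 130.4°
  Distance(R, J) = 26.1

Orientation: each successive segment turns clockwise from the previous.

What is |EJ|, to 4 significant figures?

48.70

E is at the origin; EG runs at 140.2° with length 16.1, so G = (-12.37, 10.31). ∠EGC = 50.3° gives GC at 10.50° from the x-axis; with |GC| = 14.8, C = (2.183, 13.00). ∠GCP = 69.5° gives CP at -100.0° from the x-axis; with |CP| = 15.5, P = (-0.5087, -2.262). CP is perpendicular to PR, so PR runs at 170.0°; with |PR| = 28.4, R = (-28.48, 2.670). ∠PRJ = 130.4° gives RJ at 120.4° from the x-axis; with |RJ| = 26.1, J = (-41.68, 25.18). Then |EJ| = |J − E| = 48.70.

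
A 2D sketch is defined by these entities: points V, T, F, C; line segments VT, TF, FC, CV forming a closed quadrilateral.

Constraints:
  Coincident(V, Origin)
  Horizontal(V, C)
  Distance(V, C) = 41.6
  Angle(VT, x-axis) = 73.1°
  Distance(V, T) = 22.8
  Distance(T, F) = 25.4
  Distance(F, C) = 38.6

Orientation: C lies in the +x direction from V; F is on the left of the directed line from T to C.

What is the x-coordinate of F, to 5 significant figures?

27.693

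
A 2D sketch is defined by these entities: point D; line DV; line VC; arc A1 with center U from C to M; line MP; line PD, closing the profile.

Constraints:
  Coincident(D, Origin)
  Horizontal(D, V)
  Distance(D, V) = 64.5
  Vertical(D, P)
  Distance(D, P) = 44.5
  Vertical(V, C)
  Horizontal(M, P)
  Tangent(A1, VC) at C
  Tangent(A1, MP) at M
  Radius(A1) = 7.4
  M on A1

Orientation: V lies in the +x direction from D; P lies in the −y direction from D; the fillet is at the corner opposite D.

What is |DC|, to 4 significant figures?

74.41

D is at the origin; DV is horizontal with |DV| = 64.5 and V on the +x side, so V = (64.50, 0.000). D and P share the same x with |DP| = 44.5 and P on the −y side, so P = (0.000, -44.50). The virtual corner opposite D is at (64.50, -44.50). A1 meets VC tangentially, so UC is at right angles to VC and since A1 is tangent to MP there, UM ⟂ MP, with radius 7.4, so the center U sits 7.4 in from both sides at U = (57.10, -37.10). That places the tangent points at C = (64.50, -37.10) on VC and M = (57.10, -44.50) on MP. Then |DC| = |C − D| = 74.41.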